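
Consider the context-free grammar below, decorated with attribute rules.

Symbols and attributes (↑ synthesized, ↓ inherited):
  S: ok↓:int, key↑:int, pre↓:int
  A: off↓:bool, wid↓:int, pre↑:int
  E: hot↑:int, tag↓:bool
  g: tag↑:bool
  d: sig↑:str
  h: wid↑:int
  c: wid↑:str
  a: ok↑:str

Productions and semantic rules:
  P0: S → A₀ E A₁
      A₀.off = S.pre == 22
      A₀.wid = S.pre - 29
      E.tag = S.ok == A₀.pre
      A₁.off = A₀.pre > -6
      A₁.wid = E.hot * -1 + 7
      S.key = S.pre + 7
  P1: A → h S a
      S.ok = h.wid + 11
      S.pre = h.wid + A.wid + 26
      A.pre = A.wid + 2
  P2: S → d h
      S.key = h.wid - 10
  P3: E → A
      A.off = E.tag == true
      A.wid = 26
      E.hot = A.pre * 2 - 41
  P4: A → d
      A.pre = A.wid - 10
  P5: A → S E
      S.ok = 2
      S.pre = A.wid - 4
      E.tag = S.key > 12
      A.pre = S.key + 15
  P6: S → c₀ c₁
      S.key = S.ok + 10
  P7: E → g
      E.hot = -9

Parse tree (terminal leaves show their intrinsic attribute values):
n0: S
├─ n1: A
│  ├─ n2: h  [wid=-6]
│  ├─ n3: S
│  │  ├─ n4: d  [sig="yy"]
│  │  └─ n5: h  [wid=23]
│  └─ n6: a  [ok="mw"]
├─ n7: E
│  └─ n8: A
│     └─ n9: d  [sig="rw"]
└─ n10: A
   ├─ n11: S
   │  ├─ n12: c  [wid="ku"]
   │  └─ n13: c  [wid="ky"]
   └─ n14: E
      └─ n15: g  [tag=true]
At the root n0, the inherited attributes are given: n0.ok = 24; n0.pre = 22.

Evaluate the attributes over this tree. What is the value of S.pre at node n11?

1. n0.ok = 24  [given at root]
2. n0.pre = 22  [given at root]
3. n1.off = true  [S.pre == 22]
4. n1.wid = -7  [S.pre - 29]
5. n2.wid = -6  [terminal]
6. n3.ok = 5  [h.wid + 11]
7. n3.pre = 13  [h.wid + A.wid + 26]
8. n4.sig = "yy"  [terminal]
9. n5.wid = 23  [terminal]
10. n3.key = 13  [h.wid - 10]
11. n6.ok = "mw"  [terminal]
12. n1.pre = -5  [A.wid + 2]
13. n7.tag = false  [S.ok == A₀.pre]
14. n8.off = false  [E.tag == true]
15. n8.wid = 26  [26]
16. n9.sig = "rw"  [terminal]
17. n8.pre = 16  [A.wid - 10]
18. n7.hot = -9  [A.pre * 2 - 41]
19. n10.off = true  [A₀.pre > -6]
20. n10.wid = 16  [E.hot * -1 + 7]
21. n11.ok = 2  [2]
22. n11.pre = 12  [A.wid - 4]
23. n12.wid = "ku"  [terminal]
24. n13.wid = "ky"  [terminal]
25. n11.key = 12  [S.ok + 10]
26. n14.tag = false  [S.key > 12]
27. n15.tag = true  [terminal]
28. n14.hot = -9  [-9]
29. n10.pre = 27  [S.key + 15]
30. n0.key = 29  [S.pre + 7]

12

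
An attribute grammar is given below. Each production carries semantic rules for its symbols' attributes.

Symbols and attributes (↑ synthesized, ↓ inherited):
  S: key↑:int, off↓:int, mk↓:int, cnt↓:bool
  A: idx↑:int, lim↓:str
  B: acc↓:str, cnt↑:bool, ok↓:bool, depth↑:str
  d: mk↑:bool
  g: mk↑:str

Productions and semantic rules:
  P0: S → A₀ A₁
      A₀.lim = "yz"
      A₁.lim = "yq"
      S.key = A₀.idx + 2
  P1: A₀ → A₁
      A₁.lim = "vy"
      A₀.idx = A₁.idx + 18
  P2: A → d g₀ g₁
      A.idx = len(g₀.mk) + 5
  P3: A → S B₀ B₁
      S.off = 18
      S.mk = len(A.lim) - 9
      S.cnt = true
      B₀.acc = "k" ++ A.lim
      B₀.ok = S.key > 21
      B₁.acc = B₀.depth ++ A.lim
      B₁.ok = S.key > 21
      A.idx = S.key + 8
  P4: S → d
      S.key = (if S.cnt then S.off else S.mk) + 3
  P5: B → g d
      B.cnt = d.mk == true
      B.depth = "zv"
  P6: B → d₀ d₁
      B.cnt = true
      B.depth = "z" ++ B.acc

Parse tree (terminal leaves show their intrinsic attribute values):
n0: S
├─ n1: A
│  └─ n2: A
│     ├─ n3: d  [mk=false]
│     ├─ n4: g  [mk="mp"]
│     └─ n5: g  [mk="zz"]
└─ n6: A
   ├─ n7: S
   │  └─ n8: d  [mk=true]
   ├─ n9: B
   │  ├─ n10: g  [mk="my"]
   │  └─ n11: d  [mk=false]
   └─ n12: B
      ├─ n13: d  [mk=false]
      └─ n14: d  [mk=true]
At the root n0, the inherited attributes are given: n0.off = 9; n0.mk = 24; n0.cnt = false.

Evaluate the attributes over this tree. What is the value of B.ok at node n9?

false

1. n0.off = 9  [given at root]
2. n0.mk = 24  [given at root]
3. n0.cnt = false  [given at root]
4. n1.lim = "yz"  ["yz"]
5. n2.lim = "vy"  ["vy"]
6. n3.mk = false  [terminal]
7. n4.mk = "mp"  [terminal]
8. n5.mk = "zz"  [terminal]
9. n2.idx = 7  [len(g₀.mk) + 5]
10. n1.idx = 25  [A₁.idx + 18]
11. n6.lim = "yq"  ["yq"]
12. n7.off = 18  [18]
13. n7.mk = -7  [len(A.lim) - 9]
14. n7.cnt = true  [true]
15. n8.mk = true  [terminal]
16. n7.key = 21  [(if S.cnt then S.off else S.mk) + 3]
17. n9.acc = "kyq"  ["k" ++ A.lim]
18. n9.ok = false  [S.key > 21]
19. n10.mk = "my"  [terminal]
20. n11.mk = false  [terminal]
21. n9.cnt = false  [d.mk == true]
22. n9.depth = "zv"  ["zv"]
23. n12.acc = "zvyq"  [B₀.depth ++ A.lim]
24. n12.ok = false  [S.key > 21]
25. n13.mk = false  [terminal]
26. n14.mk = true  [terminal]
27. n12.cnt = true  [true]
28. n12.depth = "zzvyq"  ["z" ++ B.acc]
29. n6.idx = 29  [S.key + 8]
30. n0.key = 27  [A₀.idx + 2]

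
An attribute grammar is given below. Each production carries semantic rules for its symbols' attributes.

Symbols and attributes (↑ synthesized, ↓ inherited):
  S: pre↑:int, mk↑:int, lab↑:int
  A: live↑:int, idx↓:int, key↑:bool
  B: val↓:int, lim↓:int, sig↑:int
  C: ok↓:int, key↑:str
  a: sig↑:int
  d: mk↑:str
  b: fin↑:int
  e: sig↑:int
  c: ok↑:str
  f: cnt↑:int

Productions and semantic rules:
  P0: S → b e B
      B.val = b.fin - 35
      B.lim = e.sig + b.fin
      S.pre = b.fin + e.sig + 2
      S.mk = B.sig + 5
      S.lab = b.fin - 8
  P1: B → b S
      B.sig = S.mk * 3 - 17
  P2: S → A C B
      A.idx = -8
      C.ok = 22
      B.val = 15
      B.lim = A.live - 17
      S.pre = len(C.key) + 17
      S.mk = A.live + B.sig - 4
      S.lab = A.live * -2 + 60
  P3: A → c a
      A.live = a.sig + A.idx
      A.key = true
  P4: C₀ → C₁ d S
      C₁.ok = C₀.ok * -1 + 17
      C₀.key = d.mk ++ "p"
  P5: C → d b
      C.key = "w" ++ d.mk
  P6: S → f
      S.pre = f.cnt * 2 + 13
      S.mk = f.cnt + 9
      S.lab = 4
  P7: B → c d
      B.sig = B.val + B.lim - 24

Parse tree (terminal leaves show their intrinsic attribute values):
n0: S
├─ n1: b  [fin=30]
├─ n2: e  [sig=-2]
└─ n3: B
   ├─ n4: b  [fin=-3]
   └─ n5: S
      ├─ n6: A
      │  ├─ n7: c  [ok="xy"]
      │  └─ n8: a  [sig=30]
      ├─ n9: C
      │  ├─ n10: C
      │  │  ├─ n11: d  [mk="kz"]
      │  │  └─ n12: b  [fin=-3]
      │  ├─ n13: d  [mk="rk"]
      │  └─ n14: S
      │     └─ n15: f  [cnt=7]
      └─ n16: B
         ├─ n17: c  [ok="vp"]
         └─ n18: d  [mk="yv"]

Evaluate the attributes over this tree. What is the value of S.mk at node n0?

1. n1.fin = 30  [terminal]
2. n2.sig = -2  [terminal]
3. n3.val = -5  [b.fin - 35]
4. n3.lim = 28  [e.sig + b.fin]
5. n4.fin = -3  [terminal]
6. n6.idx = -8  [-8]
7. n7.ok = "xy"  [terminal]
8. n8.sig = 30  [terminal]
9. n6.live = 22  [a.sig + A.idx]
10. n6.key = true  [true]
11. n9.ok = 22  [22]
12. n10.ok = -5  [C₀.ok * -1 + 17]
13. n11.mk = "kz"  [terminal]
14. n12.fin = -3  [terminal]
15. n10.key = "wkz"  ["w" ++ d.mk]
16. n13.mk = "rk"  [terminal]
17. n15.cnt = 7  [terminal]
18. n14.pre = 27  [f.cnt * 2 + 13]
19. n14.mk = 16  [f.cnt + 9]
20. n14.lab = 4  [4]
21. n9.key = "rkp"  [d.mk ++ "p"]
22. n16.val = 15  [15]
23. n16.lim = 5  [A.live - 17]
24. n17.ok = "vp"  [terminal]
25. n18.mk = "yv"  [terminal]
26. n16.sig = -4  [B.val + B.lim - 24]
27. n5.pre = 20  [len(C.key) + 17]
28. n5.mk = 14  [A.live + B.sig - 4]
29. n5.lab = 16  [A.live * -2 + 60]
30. n3.sig = 25  [S.mk * 3 - 17]
31. n0.pre = 30  [b.fin + e.sig + 2]
32. n0.mk = 30  [B.sig + 5]
33. n0.lab = 22  [b.fin - 8]

30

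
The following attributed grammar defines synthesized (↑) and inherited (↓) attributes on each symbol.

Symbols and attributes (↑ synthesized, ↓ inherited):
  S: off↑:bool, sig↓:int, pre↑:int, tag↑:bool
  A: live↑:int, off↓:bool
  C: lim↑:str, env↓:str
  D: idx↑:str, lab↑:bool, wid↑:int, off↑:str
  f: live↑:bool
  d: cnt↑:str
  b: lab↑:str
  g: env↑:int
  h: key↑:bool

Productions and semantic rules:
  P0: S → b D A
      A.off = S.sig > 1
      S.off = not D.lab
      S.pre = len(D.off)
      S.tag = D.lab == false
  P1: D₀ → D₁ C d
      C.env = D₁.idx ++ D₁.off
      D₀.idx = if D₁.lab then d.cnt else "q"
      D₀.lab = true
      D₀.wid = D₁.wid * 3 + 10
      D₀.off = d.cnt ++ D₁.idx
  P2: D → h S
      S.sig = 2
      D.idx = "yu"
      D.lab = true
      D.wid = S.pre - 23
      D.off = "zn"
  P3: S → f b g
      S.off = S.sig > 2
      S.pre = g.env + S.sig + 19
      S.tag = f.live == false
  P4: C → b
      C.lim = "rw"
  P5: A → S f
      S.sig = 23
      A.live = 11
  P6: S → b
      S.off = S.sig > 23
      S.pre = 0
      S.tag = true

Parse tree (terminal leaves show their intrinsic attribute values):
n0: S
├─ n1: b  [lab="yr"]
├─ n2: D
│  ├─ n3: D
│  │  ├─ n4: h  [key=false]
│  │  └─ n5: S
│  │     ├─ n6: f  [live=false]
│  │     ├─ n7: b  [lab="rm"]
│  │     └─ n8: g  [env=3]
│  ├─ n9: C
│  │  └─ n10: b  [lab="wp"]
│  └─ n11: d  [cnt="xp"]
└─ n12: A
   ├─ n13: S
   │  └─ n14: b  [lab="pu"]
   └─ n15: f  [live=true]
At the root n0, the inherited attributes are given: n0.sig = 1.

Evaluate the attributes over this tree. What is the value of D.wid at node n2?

1. n0.sig = 1  [given at root]
2. n1.lab = "yr"  [terminal]
3. n4.key = false  [terminal]
4. n5.sig = 2  [2]
5. n6.live = false  [terminal]
6. n7.lab = "rm"  [terminal]
7. n8.env = 3  [terminal]
8. n5.off = false  [S.sig > 2]
9. n5.pre = 24  [g.env + S.sig + 19]
10. n5.tag = true  [f.live == false]
11. n3.idx = "yu"  ["yu"]
12. n3.lab = true  [true]
13. n3.wid = 1  [S.pre - 23]
14. n3.off = "zn"  ["zn"]
15. n9.env = "yuzn"  [D₁.idx ++ D₁.off]
16. n10.lab = "wp"  [terminal]
17. n9.lim = "rw"  ["rw"]
18. n11.cnt = "xp"  [terminal]
19. n2.idx = "xp"  [if D₁.lab then d.cnt else "q"]
20. n2.lab = true  [true]
21. n2.wid = 13  [D₁.wid * 3 + 10]
22. n2.off = "xpyu"  [d.cnt ++ D₁.idx]
23. n12.off = false  [S.sig > 1]
24. n13.sig = 23  [23]
25. n14.lab = "pu"  [terminal]
26. n13.off = false  [S.sig > 23]
27. n13.pre = 0  [0]
28. n13.tag = true  [true]
29. n15.live = true  [terminal]
30. n12.live = 11  [11]
31. n0.off = false  [not D.lab]
32. n0.pre = 4  [len(D.off)]
33. n0.tag = false  [D.lab == false]

13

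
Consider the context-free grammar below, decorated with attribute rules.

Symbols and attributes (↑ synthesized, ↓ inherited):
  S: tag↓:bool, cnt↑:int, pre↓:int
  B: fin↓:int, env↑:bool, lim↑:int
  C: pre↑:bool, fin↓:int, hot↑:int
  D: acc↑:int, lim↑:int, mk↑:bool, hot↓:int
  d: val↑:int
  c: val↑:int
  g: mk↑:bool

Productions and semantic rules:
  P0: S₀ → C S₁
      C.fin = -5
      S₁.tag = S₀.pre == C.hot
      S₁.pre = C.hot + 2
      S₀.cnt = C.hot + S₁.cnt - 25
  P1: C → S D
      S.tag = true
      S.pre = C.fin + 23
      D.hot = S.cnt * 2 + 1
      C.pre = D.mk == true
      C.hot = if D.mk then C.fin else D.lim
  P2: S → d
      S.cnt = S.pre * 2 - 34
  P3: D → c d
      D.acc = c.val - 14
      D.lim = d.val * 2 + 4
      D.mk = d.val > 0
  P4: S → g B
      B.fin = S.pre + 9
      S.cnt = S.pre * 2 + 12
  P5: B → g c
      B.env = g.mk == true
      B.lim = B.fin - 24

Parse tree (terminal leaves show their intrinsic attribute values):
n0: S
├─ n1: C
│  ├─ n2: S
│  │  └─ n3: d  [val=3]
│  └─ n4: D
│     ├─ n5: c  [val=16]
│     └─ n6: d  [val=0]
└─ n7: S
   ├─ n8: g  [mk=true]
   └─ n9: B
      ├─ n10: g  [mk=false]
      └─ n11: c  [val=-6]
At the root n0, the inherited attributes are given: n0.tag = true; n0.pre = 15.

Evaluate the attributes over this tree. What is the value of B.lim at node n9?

-9

1. n0.tag = true  [given at root]
2. n0.pre = 15  [given at root]
3. n1.fin = -5  [-5]
4. n2.tag = true  [true]
5. n2.pre = 18  [C.fin + 23]
6. n3.val = 3  [terminal]
7. n2.cnt = 2  [S.pre * 2 - 34]
8. n4.hot = 5  [S.cnt * 2 + 1]
9. n5.val = 16  [terminal]
10. n6.val = 0  [terminal]
11. n4.acc = 2  [c.val - 14]
12. n4.lim = 4  [d.val * 2 + 4]
13. n4.mk = false  [d.val > 0]
14. n1.pre = false  [D.mk == true]
15. n1.hot = 4  [if D.mk then C.fin else D.lim]
16. n7.tag = false  [S₀.pre == C.hot]
17. n7.pre = 6  [C.hot + 2]
18. n8.mk = true  [terminal]
19. n9.fin = 15  [S.pre + 9]
20. n10.mk = false  [terminal]
21. n11.val = -6  [terminal]
22. n9.env = false  [g.mk == true]
23. n9.lim = -9  [B.fin - 24]
24. n7.cnt = 24  [S.pre * 2 + 12]
25. n0.cnt = 3  [C.hot + S₁.cnt - 25]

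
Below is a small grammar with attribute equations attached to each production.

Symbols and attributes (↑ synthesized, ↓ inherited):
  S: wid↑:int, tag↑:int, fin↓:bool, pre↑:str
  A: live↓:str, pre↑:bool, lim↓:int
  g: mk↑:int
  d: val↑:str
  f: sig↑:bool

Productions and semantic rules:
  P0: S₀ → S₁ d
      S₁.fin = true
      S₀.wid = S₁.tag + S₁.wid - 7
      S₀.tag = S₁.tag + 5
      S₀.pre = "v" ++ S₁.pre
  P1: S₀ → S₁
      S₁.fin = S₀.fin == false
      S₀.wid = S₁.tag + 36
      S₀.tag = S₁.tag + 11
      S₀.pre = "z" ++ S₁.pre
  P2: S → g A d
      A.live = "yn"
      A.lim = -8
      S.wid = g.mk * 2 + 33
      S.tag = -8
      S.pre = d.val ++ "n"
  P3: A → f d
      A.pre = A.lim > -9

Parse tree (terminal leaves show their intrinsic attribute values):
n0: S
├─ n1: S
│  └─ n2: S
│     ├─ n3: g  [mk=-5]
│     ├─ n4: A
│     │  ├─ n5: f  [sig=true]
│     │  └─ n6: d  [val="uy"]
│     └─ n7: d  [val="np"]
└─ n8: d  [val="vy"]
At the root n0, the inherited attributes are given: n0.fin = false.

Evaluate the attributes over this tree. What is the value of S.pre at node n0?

1. n0.fin = false  [given at root]
2. n1.fin = true  [true]
3. n2.fin = false  [S₀.fin == false]
4. n3.mk = -5  [terminal]
5. n4.live = "yn"  ["yn"]
6. n4.lim = -8  [-8]
7. n5.sig = true  [terminal]
8. n6.val = "uy"  [terminal]
9. n4.pre = true  [A.lim > -9]
10. n7.val = "np"  [terminal]
11. n2.wid = 23  [g.mk * 2 + 33]
12. n2.tag = -8  [-8]
13. n2.pre = "npn"  [d.val ++ "n"]
14. n1.wid = 28  [S₁.tag + 36]
15. n1.tag = 3  [S₁.tag + 11]
16. n1.pre = "znpn"  ["z" ++ S₁.pre]
17. n8.val = "vy"  [terminal]
18. n0.wid = 24  [S₁.tag + S₁.wid - 7]
19. n0.tag = 8  [S₁.tag + 5]
20. n0.pre = "vznpn"  ["v" ++ S₁.pre]

"vznpn"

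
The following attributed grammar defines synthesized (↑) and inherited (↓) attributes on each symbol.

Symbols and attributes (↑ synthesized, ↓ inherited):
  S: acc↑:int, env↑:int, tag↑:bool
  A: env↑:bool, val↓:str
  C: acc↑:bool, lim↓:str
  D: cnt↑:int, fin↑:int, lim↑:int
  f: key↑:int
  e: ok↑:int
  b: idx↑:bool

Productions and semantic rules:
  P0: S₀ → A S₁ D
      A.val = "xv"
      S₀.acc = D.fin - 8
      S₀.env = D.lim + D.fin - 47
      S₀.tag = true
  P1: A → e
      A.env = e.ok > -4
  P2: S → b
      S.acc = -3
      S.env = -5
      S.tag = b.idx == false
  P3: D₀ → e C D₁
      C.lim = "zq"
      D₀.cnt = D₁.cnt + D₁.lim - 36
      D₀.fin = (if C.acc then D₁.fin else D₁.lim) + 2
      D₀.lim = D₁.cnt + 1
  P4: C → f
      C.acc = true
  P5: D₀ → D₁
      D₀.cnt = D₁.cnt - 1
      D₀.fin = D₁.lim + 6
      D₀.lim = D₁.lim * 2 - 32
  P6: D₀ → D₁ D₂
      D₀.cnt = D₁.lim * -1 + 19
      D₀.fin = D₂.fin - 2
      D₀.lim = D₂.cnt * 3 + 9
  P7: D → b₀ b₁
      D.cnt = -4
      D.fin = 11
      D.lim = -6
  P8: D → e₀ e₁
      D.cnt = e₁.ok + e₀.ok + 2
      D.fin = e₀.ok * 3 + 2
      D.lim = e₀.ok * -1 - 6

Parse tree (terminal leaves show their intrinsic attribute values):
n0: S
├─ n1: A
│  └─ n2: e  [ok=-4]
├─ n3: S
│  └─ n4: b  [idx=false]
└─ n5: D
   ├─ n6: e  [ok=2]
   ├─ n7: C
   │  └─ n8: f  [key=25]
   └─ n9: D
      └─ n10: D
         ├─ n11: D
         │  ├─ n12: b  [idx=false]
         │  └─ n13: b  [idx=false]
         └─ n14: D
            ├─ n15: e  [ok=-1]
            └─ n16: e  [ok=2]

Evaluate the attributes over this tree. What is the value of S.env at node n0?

4

1. n1.val = "xv"  ["xv"]
2. n2.ok = -4  [terminal]
3. n1.env = false  [e.ok > -4]
4. n4.idx = false  [terminal]
5. n3.acc = -3  [-3]
6. n3.env = -5  [-5]
7. n3.tag = true  [b.idx == false]
8. n6.ok = 2  [terminal]
9. n7.lim = "zq"  ["zq"]
10. n8.key = 25  [terminal]
11. n7.acc = true  [true]
12. n12.idx = false  [terminal]
13. n13.idx = false  [terminal]
14. n11.cnt = -4  [-4]
15. n11.fin = 11  [11]
16. n11.lim = -6  [-6]
17. n15.ok = -1  [terminal]
18. n16.ok = 2  [terminal]
19. n14.cnt = 3  [e₁.ok + e₀.ok + 2]
20. n14.fin = -1  [e₀.ok * 3 + 2]
21. n14.lim = -5  [e₀.ok * -1 - 6]
22. n10.cnt = 25  [D₁.lim * -1 + 19]
23. n10.fin = -3  [D₂.fin - 2]
24. n10.lim = 18  [D₂.cnt * 3 + 9]
25. n9.cnt = 24  [D₁.cnt - 1]
26. n9.fin = 24  [D₁.lim + 6]
27. n9.lim = 4  [D₁.lim * 2 - 32]
28. n5.cnt = -8  [D₁.cnt + D₁.lim - 36]
29. n5.fin = 26  [(if C.acc then D₁.fin else D₁.lim) + 2]
30. n5.lim = 25  [D₁.cnt + 1]
31. n0.acc = 18  [D.fin - 8]
32. n0.env = 4  [D.lim + D.fin - 47]
33. n0.tag = true  [true]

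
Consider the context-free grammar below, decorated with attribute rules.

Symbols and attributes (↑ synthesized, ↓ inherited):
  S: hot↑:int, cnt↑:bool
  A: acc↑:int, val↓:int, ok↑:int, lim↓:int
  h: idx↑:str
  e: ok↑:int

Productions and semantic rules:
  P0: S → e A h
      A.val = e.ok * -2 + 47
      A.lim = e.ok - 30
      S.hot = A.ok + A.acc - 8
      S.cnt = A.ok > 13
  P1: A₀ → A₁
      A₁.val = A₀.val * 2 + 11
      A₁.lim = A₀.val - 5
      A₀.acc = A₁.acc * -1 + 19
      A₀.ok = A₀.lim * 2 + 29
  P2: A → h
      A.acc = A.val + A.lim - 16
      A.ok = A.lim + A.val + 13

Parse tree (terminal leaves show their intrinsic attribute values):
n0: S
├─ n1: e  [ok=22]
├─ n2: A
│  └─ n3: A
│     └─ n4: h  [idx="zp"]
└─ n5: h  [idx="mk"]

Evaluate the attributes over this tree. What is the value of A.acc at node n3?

-1

1. n1.ok = 22  [terminal]
2. n2.val = 3  [e.ok * -2 + 47]
3. n2.lim = -8  [e.ok - 30]
4. n3.val = 17  [A₀.val * 2 + 11]
5. n3.lim = -2  [A₀.val - 5]
6. n4.idx = "zp"  [terminal]
7. n3.acc = -1  [A.val + A.lim - 16]
8. n3.ok = 28  [A.lim + A.val + 13]
9. n2.acc = 20  [A₁.acc * -1 + 19]
10. n2.ok = 13  [A₀.lim * 2 + 29]
11. n5.idx = "mk"  [terminal]
12. n0.hot = 25  [A.ok + A.acc - 8]
13. n0.cnt = false  [A.ok > 13]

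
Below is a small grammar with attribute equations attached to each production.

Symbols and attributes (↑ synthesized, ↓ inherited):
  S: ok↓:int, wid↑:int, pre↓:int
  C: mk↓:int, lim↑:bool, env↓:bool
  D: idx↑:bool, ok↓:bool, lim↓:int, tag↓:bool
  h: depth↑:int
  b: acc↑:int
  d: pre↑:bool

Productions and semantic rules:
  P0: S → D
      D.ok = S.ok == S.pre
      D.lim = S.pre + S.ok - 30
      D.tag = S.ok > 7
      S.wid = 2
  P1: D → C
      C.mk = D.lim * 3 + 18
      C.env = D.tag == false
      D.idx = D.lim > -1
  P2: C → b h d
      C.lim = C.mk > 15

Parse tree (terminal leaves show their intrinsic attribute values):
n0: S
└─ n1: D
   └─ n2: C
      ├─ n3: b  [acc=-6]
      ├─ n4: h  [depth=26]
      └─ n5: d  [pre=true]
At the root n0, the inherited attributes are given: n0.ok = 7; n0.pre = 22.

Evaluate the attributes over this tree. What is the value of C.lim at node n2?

1. n0.ok = 7  [given at root]
2. n0.pre = 22  [given at root]
3. n1.ok = false  [S.ok == S.pre]
4. n1.lim = -1  [S.pre + S.ok - 30]
5. n1.tag = false  [S.ok > 7]
6. n2.mk = 15  [D.lim * 3 + 18]
7. n2.env = true  [D.tag == false]
8. n3.acc = -6  [terminal]
9. n4.depth = 26  [terminal]
10. n5.pre = true  [terminal]
11. n2.lim = false  [C.mk > 15]
12. n1.idx = false  [D.lim > -1]
13. n0.wid = 2  [2]

false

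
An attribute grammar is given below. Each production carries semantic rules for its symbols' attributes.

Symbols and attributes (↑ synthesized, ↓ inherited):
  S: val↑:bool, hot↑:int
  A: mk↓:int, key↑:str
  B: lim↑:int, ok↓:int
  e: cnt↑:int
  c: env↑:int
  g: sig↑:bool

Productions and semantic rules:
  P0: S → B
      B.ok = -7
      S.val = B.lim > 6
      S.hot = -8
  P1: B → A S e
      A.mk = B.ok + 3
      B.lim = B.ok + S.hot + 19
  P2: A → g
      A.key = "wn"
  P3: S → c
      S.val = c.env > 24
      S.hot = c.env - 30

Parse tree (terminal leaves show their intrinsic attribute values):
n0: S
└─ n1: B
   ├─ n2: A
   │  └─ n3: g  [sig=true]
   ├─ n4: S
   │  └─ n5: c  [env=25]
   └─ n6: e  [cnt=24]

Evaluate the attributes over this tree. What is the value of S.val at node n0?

true

1. n1.ok = -7  [-7]
2. n2.mk = -4  [B.ok + 3]
3. n3.sig = true  [terminal]
4. n2.key = "wn"  ["wn"]
5. n5.env = 25  [terminal]
6. n4.val = true  [c.env > 24]
7. n4.hot = -5  [c.env - 30]
8. n6.cnt = 24  [terminal]
9. n1.lim = 7  [B.ok + S.hot + 19]
10. n0.val = true  [B.lim > 6]
11. n0.hot = -8  [-8]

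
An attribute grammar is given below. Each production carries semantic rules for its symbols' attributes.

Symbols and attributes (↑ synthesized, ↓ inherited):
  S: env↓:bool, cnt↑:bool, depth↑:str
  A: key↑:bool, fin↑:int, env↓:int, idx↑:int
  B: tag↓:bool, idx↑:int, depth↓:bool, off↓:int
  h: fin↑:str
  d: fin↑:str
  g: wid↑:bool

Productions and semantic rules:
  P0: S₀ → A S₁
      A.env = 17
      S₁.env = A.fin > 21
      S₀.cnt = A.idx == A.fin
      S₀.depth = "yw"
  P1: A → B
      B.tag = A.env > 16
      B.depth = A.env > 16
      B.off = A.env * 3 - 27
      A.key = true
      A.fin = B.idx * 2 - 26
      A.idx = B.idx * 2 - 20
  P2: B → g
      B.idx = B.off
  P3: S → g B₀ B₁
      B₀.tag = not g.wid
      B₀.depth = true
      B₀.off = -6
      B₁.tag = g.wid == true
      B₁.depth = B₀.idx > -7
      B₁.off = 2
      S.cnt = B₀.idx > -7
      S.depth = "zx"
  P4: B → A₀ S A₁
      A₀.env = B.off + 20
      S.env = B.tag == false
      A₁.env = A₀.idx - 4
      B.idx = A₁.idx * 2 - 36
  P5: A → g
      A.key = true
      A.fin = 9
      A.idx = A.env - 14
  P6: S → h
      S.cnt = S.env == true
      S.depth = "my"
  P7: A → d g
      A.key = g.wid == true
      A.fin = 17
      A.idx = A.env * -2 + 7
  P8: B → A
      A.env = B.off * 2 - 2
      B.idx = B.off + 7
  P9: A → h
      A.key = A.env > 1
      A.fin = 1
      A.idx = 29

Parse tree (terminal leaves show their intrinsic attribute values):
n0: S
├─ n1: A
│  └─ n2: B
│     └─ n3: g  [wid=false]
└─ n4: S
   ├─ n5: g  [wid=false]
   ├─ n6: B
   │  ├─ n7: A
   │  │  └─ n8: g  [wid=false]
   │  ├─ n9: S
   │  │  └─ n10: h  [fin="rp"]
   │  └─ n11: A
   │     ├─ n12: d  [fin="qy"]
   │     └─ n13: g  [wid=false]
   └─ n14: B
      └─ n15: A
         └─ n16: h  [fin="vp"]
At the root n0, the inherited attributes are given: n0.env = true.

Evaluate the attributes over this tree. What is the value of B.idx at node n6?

-6

1. n0.env = true  [given at root]
2. n1.env = 17  [17]
3. n2.tag = true  [A.env > 16]
4. n2.depth = true  [A.env > 16]
5. n2.off = 24  [A.env * 3 - 27]
6. n3.wid = false  [terminal]
7. n2.idx = 24  [B.off]
8. n1.key = true  [true]
9. n1.fin = 22  [B.idx * 2 - 26]
10. n1.idx = 28  [B.idx * 2 - 20]
11. n4.env = true  [A.fin > 21]
12. n5.wid = false  [terminal]
13. n6.tag = true  [not g.wid]
14. n6.depth = true  [true]
15. n6.off = -6  [-6]
16. n7.env = 14  [B.off + 20]
17. n8.wid = false  [terminal]
18. n7.key = true  [true]
19. n7.fin = 9  [9]
20. n7.idx = 0  [A.env - 14]
21. n9.env = false  [B.tag == false]
22. n10.fin = "rp"  [terminal]
23. n9.cnt = false  [S.env == true]
24. n9.depth = "my"  ["my"]
25. n11.env = -4  [A₀.idx - 4]
26. n12.fin = "qy"  [terminal]
27. n13.wid = false  [terminal]
28. n11.key = false  [g.wid == true]
29. n11.fin = 17  [17]
30. n11.idx = 15  [A.env * -2 + 7]
31. n6.idx = -6  [A₁.idx * 2 - 36]
32. n14.tag = false  [g.wid == true]
33. n14.depth = true  [B₀.idx > -7]
34. n14.off = 2  [2]
35. n15.env = 2  [B.off * 2 - 2]
36. n16.fin = "vp"  [terminal]
37. n15.key = true  [A.env > 1]
38. n15.fin = 1  [1]
39. n15.idx = 29  [29]
40. n14.idx = 9  [B.off + 7]
41. n4.cnt = true  [B₀.idx > -7]
42. n4.depth = "zx"  ["zx"]
43. n0.cnt = false  [A.idx == A.fin]
44. n0.depth = "yw"  ["yw"]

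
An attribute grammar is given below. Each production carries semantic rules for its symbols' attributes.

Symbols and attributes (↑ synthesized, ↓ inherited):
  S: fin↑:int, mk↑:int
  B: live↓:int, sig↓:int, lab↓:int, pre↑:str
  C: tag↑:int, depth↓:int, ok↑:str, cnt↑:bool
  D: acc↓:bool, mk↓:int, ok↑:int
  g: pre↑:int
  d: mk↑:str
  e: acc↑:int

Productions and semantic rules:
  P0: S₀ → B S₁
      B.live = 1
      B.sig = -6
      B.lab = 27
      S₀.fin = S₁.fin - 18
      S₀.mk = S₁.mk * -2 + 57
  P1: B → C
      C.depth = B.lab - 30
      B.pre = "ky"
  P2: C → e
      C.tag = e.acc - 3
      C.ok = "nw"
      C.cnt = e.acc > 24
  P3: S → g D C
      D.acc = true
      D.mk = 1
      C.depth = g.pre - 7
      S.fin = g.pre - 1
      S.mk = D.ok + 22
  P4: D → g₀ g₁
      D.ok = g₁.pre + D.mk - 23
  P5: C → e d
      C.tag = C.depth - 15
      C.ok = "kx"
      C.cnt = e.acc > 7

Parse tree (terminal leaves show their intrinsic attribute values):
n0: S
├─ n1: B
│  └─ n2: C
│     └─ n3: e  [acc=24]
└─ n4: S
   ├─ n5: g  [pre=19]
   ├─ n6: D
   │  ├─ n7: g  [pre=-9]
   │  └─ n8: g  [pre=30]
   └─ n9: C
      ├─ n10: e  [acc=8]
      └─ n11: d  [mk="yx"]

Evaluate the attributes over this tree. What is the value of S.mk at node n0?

-3

1. n1.live = 1  [1]
2. n1.sig = -6  [-6]
3. n1.lab = 27  [27]
4. n2.depth = -3  [B.lab - 30]
5. n3.acc = 24  [terminal]
6. n2.tag = 21  [e.acc - 3]
7. n2.ok = "nw"  ["nw"]
8. n2.cnt = false  [e.acc > 24]
9. n1.pre = "ky"  ["ky"]
10. n5.pre = 19  [terminal]
11. n6.acc = true  [true]
12. n6.mk = 1  [1]
13. n7.pre = -9  [terminal]
14. n8.pre = 30  [terminal]
15. n6.ok = 8  [g₁.pre + D.mk - 23]
16. n9.depth = 12  [g.pre - 7]
17. n10.acc = 8  [terminal]
18. n11.mk = "yx"  [terminal]
19. n9.tag = -3  [C.depth - 15]
20. n9.ok = "kx"  ["kx"]
21. n9.cnt = true  [e.acc > 7]
22. n4.fin = 18  [g.pre - 1]
23. n4.mk = 30  [D.ok + 22]
24. n0.fin = 0  [S₁.fin - 18]
25. n0.mk = -3  [S₁.mk * -2 + 57]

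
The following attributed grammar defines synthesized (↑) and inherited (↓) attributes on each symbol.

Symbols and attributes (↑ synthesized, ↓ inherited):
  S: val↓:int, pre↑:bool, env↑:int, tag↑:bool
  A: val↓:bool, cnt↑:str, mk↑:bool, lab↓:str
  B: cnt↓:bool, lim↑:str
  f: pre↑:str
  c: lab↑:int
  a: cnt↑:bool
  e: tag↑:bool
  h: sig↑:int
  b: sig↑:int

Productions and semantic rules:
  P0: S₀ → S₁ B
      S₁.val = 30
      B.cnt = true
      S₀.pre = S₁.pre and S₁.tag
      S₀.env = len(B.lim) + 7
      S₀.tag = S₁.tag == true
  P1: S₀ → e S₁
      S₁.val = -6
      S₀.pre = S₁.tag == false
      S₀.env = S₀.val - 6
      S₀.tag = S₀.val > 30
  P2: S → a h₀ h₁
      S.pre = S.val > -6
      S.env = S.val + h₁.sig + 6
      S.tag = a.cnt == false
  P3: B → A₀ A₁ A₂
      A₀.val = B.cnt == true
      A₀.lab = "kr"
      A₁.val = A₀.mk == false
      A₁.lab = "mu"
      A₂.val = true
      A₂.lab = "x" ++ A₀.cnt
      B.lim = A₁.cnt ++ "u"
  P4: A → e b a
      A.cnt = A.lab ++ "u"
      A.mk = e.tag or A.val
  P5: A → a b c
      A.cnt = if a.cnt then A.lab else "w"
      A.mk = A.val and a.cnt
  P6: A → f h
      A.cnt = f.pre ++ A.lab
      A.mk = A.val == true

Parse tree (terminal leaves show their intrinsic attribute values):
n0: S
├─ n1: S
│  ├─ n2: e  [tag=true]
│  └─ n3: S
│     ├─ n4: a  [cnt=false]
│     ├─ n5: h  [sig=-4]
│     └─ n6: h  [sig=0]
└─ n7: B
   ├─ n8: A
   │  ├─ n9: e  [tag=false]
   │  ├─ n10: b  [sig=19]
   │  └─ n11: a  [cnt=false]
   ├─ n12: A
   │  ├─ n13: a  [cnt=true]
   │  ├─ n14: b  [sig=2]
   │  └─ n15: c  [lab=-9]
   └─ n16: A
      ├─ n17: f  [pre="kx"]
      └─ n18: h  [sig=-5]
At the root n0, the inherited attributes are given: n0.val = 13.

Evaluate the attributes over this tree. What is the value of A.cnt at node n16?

"kxxkru"

1. n0.val = 13  [given at root]
2. n1.val = 30  [30]
3. n2.tag = true  [terminal]
4. n3.val = -6  [-6]
5. n4.cnt = false  [terminal]
6. n5.sig = -4  [terminal]
7. n6.sig = 0  [terminal]
8. n3.pre = false  [S.val > -6]
9. n3.env = 0  [S.val + h₁.sig + 6]
10. n3.tag = true  [a.cnt == false]
11. n1.pre = false  [S₁.tag == false]
12. n1.env = 24  [S₀.val - 6]
13. n1.tag = false  [S₀.val > 30]
14. n7.cnt = true  [true]
15. n8.val = true  [B.cnt == true]
16. n8.lab = "kr"  ["kr"]
17. n9.tag = false  [terminal]
18. n10.sig = 19  [terminal]
19. n11.cnt = false  [terminal]
20. n8.cnt = "kru"  [A.lab ++ "u"]
21. n8.mk = true  [e.tag or A.val]
22. n12.val = false  [A₀.mk == false]
23. n12.lab = "mu"  ["mu"]
24. n13.cnt = true  [terminal]
25. n14.sig = 2  [terminal]
26. n15.lab = -9  [terminal]
27. n12.cnt = "mu"  [if a.cnt then A.lab else "w"]
28. n12.mk = false  [A.val and a.cnt]
29. n16.val = true  [true]
30. n16.lab = "xkru"  ["x" ++ A₀.cnt]
31. n17.pre = "kx"  [terminal]
32. n18.sig = -5  [terminal]
33. n16.cnt = "kxxkru"  [f.pre ++ A.lab]
34. n16.mk = true  [A.val == true]
35. n7.lim = "muu"  [A₁.cnt ++ "u"]
36. n0.pre = false  [S₁.pre and S₁.tag]
37. n0.env = 10  [len(B.lim) + 7]
38. n0.tag = false  [S₁.tag == true]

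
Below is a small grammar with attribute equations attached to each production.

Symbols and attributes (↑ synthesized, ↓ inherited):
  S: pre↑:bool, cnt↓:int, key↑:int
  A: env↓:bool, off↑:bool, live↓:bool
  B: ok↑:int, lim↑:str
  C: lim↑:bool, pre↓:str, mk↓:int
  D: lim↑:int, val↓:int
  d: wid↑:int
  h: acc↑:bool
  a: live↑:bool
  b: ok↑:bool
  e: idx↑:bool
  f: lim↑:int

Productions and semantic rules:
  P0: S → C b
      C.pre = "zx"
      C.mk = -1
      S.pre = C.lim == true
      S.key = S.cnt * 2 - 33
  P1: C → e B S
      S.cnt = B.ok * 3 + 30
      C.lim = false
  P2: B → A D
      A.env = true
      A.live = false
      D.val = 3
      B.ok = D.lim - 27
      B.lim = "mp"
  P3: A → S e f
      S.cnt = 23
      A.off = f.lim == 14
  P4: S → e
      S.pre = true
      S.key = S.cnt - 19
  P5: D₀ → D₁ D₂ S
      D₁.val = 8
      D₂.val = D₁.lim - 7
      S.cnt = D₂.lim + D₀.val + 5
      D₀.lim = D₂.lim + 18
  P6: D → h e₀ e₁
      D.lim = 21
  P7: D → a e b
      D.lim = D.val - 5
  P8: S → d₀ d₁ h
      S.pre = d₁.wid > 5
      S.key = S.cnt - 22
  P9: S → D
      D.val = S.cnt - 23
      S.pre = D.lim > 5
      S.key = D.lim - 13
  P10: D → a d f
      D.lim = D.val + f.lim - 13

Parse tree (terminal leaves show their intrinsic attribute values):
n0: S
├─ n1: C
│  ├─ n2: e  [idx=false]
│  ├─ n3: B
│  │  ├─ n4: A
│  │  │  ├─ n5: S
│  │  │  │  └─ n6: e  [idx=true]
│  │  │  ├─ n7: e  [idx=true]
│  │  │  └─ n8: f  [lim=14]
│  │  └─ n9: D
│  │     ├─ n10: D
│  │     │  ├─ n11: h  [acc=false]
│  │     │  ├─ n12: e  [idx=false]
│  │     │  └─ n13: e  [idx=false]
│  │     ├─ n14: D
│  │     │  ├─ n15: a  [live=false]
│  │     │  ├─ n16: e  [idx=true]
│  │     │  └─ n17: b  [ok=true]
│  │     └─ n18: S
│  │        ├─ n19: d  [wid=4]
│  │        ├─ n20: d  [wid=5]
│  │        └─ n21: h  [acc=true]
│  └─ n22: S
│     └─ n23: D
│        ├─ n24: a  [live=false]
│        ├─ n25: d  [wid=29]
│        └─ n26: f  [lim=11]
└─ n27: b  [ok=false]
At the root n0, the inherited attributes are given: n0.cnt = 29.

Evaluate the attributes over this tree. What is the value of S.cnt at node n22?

30

1. n0.cnt = 29  [given at root]
2. n1.pre = "zx"  ["zx"]
3. n1.mk = -1  [-1]
4. n2.idx = false  [terminal]
5. n4.env = true  [true]
6. n4.live = false  [false]
7. n5.cnt = 23  [23]
8. n6.idx = true  [terminal]
9. n5.pre = true  [true]
10. n5.key = 4  [S.cnt - 19]
11. n7.idx = true  [terminal]
12. n8.lim = 14  [terminal]
13. n4.off = true  [f.lim == 14]
14. n9.val = 3  [3]
15. n10.val = 8  [8]
16. n11.acc = false  [terminal]
17. n12.idx = false  [terminal]
18. n13.idx = false  [terminal]
19. n10.lim = 21  [21]
20. n14.val = 14  [D₁.lim - 7]
21. n15.live = false  [terminal]
22. n16.idx = true  [terminal]
23. n17.ok = true  [terminal]
24. n14.lim = 9  [D.val - 5]
25. n18.cnt = 17  [D₂.lim + D₀.val + 5]
26. n19.wid = 4  [terminal]
27. n20.wid = 5  [terminal]
28. n21.acc = true  [terminal]
29. n18.pre = false  [d₁.wid > 5]
30. n18.key = -5  [S.cnt - 22]
31. n9.lim = 27  [D₂.lim + 18]
32. n3.ok = 0  [D.lim - 27]
33. n3.lim = "mp"  ["mp"]
34. n22.cnt = 30  [B.ok * 3 + 30]
35. n23.val = 7  [S.cnt - 23]
36. n24.live = false  [terminal]
37. n25.wid = 29  [terminal]
38. n26.lim = 11  [terminal]
39. n23.lim = 5  [D.val + f.lim - 13]
40. n22.pre = false  [D.lim > 5]
41. n22.key = -8  [D.lim - 13]
42. n1.lim = false  [false]
43. n27.ok = false  [terminal]
44. n0.pre = false  [C.lim == true]
45. n0.key = 25  [S.cnt * 2 - 33]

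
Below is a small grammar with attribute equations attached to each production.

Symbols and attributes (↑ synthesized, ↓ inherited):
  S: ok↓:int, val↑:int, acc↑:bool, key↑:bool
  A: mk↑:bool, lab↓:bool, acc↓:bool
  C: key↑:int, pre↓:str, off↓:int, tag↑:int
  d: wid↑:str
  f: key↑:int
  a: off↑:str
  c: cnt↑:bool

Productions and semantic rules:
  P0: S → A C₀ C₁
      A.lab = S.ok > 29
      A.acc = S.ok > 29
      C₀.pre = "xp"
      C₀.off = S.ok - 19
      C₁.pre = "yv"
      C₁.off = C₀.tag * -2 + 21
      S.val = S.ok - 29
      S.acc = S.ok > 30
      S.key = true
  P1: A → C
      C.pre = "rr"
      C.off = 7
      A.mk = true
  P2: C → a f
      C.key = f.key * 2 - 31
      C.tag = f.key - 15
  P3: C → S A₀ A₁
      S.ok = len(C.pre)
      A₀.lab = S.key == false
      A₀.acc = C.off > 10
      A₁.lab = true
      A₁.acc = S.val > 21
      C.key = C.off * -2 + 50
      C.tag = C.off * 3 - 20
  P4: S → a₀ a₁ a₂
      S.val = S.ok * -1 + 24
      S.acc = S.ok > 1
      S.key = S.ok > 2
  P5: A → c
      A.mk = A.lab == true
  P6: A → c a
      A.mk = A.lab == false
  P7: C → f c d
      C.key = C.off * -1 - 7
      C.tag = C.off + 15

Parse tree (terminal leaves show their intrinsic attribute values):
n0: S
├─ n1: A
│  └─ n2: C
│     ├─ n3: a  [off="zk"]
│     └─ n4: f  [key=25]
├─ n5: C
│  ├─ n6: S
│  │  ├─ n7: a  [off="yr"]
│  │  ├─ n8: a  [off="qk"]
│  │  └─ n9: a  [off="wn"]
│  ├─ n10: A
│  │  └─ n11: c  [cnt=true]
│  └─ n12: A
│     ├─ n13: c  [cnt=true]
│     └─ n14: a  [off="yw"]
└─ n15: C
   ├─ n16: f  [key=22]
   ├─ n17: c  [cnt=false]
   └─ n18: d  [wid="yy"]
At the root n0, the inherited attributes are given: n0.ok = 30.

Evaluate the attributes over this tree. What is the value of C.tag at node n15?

1. n0.ok = 30  [given at root]
2. n1.lab = true  [S.ok > 29]
3. n1.acc = true  [S.ok > 29]
4. n2.pre = "rr"  ["rr"]
5. n2.off = 7  [7]
6. n3.off = "zk"  [terminal]
7. n4.key = 25  [terminal]
8. n2.key = 19  [f.key * 2 - 31]
9. n2.tag = 10  [f.key - 15]
10. n1.mk = true  [true]
11. n5.pre = "xp"  ["xp"]
12. n5.off = 11  [S.ok - 19]
13. n6.ok = 2  [len(C.pre)]
14. n7.off = "yr"  [terminal]
15. n8.off = "qk"  [terminal]
16. n9.off = "wn"  [terminal]
17. n6.val = 22  [S.ok * -1 + 24]
18. n6.acc = true  [S.ok > 1]
19. n6.key = false  [S.ok > 2]
20. n10.lab = true  [S.key == false]
21. n10.acc = true  [C.off > 10]
22. n11.cnt = true  [terminal]
23. n10.mk = true  [A.lab == true]
24. n12.lab = true  [true]
25. n12.acc = true  [S.val > 21]
26. n13.cnt = true  [terminal]
27. n14.off = "yw"  [terminal]
28. n12.mk = false  [A.lab == false]
29. n5.key = 28  [C.off * -2 + 50]
30. n5.tag = 13  [C.off * 3 - 20]
31. n15.pre = "yv"  ["yv"]
32. n15.off = -5  [C₀.tag * -2 + 21]
33. n16.key = 22  [terminal]
34. n17.cnt = false  [terminal]
35. n18.wid = "yy"  [terminal]
36. n15.key = -2  [C.off * -1 - 7]
37. n15.tag = 10  [C.off + 15]
38. n0.val = 1  [S.ok - 29]
39. n0.acc = false  [S.ok > 30]
40. n0.key = true  [true]

10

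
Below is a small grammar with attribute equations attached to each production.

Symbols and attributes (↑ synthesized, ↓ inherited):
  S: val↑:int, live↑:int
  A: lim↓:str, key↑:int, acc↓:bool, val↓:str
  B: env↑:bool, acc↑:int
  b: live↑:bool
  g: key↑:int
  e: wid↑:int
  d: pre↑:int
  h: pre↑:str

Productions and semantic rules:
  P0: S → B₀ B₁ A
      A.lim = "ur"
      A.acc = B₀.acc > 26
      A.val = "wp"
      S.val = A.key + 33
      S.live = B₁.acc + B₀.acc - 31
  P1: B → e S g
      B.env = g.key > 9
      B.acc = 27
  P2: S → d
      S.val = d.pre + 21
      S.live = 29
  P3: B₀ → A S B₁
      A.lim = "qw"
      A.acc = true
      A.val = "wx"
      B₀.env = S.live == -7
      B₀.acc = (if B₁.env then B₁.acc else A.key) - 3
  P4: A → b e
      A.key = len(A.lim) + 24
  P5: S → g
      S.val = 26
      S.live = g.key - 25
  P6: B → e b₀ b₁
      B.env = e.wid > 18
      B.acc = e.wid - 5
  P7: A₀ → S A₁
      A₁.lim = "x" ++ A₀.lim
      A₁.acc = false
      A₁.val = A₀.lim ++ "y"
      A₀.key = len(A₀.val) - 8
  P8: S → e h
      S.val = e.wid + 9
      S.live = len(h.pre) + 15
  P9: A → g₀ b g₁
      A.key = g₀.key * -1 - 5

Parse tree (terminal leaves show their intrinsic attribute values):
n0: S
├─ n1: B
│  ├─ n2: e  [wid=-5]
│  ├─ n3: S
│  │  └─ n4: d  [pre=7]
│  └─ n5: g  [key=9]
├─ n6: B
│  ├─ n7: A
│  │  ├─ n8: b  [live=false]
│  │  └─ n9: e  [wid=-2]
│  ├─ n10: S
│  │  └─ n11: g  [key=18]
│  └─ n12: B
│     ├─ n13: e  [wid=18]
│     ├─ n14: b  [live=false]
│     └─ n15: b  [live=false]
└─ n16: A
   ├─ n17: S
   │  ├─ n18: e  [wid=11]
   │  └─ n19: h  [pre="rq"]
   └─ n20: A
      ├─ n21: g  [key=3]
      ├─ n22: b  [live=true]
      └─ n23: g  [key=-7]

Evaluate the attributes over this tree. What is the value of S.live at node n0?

19

1. n2.wid = -5  [terminal]
2. n4.pre = 7  [terminal]
3. n3.val = 28  [d.pre + 21]
4. n3.live = 29  [29]
5. n5.key = 9  [terminal]
6. n1.env = false  [g.key > 9]
7. n1.acc = 27  [27]
8. n7.lim = "qw"  ["qw"]
9. n7.acc = true  [true]
10. n7.val = "wx"  ["wx"]
11. n8.live = false  [terminal]
12. n9.wid = -2  [terminal]
13. n7.key = 26  [len(A.lim) + 24]
14. n11.key = 18  [terminal]
15. n10.val = 26  [26]
16. n10.live = -7  [g.key - 25]
17. n13.wid = 18  [terminal]
18. n14.live = false  [terminal]
19. n15.live = false  [terminal]
20. n12.env = false  [e.wid > 18]
21. n12.acc = 13  [e.wid - 5]
22. n6.env = true  [S.live == -7]
23. n6.acc = 23  [(if B₁.env then B₁.acc else A.key) - 3]
24. n16.lim = "ur"  ["ur"]
25. n16.acc = true  [B₀.acc > 26]
26. n16.val = "wp"  ["wp"]
27. n18.wid = 11  [terminal]
28. n19.pre = "rq"  [terminal]
29. n17.val = 20  [e.wid + 9]
30. n17.live = 17  [len(h.pre) + 15]
31. n20.lim = "xur"  ["x" ++ A₀.lim]
32. n20.acc = false  [false]
33. n20.val = "ury"  [A₀.lim ++ "y"]
34. n21.key = 3  [terminal]
35. n22.live = true  [terminal]
36. n23.key = -7  [terminal]
37. n20.key = -8  [g₀.key * -1 - 5]
38. n16.key = -6  [len(A₀.val) - 8]
39. n0.val = 27  [A.key + 33]
40. n0.live = 19  [B₁.acc + B₀.acc - 31]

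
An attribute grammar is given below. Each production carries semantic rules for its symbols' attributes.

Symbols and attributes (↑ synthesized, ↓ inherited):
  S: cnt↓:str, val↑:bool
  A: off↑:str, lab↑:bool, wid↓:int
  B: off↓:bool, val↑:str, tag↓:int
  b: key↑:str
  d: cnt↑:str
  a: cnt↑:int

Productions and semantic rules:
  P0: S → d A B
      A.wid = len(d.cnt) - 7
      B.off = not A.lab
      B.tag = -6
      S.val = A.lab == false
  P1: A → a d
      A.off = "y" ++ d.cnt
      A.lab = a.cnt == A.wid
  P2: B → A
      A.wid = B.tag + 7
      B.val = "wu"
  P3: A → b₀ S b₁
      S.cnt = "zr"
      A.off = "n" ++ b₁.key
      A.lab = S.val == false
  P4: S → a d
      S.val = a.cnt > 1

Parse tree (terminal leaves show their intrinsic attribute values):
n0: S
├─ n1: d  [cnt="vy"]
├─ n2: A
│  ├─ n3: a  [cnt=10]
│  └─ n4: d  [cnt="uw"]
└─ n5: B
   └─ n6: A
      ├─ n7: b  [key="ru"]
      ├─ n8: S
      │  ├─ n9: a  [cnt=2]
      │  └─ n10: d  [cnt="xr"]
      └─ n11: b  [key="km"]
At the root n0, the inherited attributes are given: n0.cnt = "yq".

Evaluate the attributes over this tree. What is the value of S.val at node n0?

1. n0.cnt = "yq"  [given at root]
2. n1.cnt = "vy"  [terminal]
3. n2.wid = -5  [len(d.cnt) - 7]
4. n3.cnt = 10  [terminal]
5. n4.cnt = "uw"  [terminal]
6. n2.off = "yuw"  ["y" ++ d.cnt]
7. n2.lab = false  [a.cnt == A.wid]
8. n5.off = true  [not A.lab]
9. n5.tag = -6  [-6]
10. n6.wid = 1  [B.tag + 7]
11. n7.key = "ru"  [terminal]
12. n8.cnt = "zr"  ["zr"]
13. n9.cnt = 2  [terminal]
14. n10.cnt = "xr"  [terminal]
15. n8.val = true  [a.cnt > 1]
16. n11.key = "km"  [terminal]
17. n6.off = "nkm"  ["n" ++ b₁.key]
18. n6.lab = false  [S.val == false]
19. n5.val = "wu"  ["wu"]
20. n0.val = true  [A.lab == false]

true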